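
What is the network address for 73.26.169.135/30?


IP:   01001001.00011010.10101001.10000111
Mask: 11111111.11111111.11111111.11111100
AND operation:
Net:  01001001.00011010.10101001.10000100
Network: 73.26.169.132/30


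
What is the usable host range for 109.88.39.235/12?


Network: 109.80.0.0
Broadcast: 109.95.255.255
First usable = network + 1
Last usable = broadcast - 1
Range: 109.80.0.1 to 109.95.255.254


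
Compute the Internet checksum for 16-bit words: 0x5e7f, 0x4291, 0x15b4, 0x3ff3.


Sum all words (with carry folding):
+ 0x5e7f = 0x5e7f
+ 0x4291 = 0xa110
+ 0x15b4 = 0xb6c4
+ 0x3ff3 = 0xf6b7
One's complement: ~0xf6b7
Checksum = 0x0948


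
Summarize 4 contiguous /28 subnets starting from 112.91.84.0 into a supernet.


Original prefix: /28
Number of subnets: 4 = 2^2
New prefix = 28 - 2 = 26
Supernet: 112.91.84.0/26


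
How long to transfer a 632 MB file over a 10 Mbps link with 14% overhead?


Effective throughput = 10 * (1 - 14/100) = 8.6 Mbps
File size in Mb = 632 * 8 = 5056 Mb
Time = 5056 / 8.6
Time = 587.907 seconds


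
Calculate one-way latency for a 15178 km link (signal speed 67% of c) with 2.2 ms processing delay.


Speed = 0.67 * 3e5 km/s = 201000 km/s
Propagation delay = 15178 / 201000 = 0.0755 s = 75.5124 ms
Processing delay = 2.2 ms
Total one-way latency = 77.7124 ms


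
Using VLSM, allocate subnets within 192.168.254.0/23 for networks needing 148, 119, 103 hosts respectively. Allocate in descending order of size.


148 hosts -> /24 (254 usable): 192.168.254.0/24
119 hosts -> /25 (126 usable): 192.168.255.0/25
103 hosts -> /25 (126 usable): 192.168.255.128/25
Allocation: 192.168.254.0/24 (148 hosts, 254 usable); 192.168.255.0/25 (119 hosts, 126 usable); 192.168.255.128/25 (103 hosts, 126 usable)


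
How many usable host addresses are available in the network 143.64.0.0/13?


Host bits = 32 - 13 = 19
Total addresses = 2^19 = 524288
Usable = total - 2 (network and broadcast)
Usable hosts: 524286


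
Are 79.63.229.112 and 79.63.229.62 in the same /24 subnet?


Mask: 255.255.255.0
79.63.229.112 AND mask = 79.63.229.0
79.63.229.62 AND mask = 79.63.229.0
Yes, same subnet (79.63.229.0)


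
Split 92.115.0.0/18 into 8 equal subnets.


New prefix = 18 + 3 = 21
Each subnet has 2048 addresses
  92.115.0.0/21
  92.115.8.0/21
  92.115.16.0/21
  92.115.24.0/21
  92.115.32.0/21
  92.115.40.0/21
  92.115.48.0/21
  92.115.56.0/21
Subnets: 92.115.0.0/21, 92.115.8.0/21, 92.115.16.0/21, 92.115.24.0/21, 92.115.32.0/21, 92.115.40.0/21, 92.115.48.0/21, 92.115.56.0/21


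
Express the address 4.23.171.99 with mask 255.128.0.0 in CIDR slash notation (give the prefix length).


Binary: 11111111.10000000.00000000.00000000
Count leading 1s
Prefix: /9


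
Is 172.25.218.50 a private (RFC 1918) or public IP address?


RFC 1918 private ranges:
  10.0.0.0/8 (10.0.0.0 - 10.255.255.255)
  172.16.0.0/12 (172.16.0.0 - 172.31.255.255)
  192.168.0.0/16 (192.168.0.0 - 192.168.255.255)
Private (in 172.16.0.0/12)


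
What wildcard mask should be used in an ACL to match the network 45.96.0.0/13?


Subnet mask: 255.248.0.0
Wildcard = 255.255.255.255 - subnet mask
255 - 255 = 0
255 - 248 = 7
255 - 0 = 255
255 - 0 = 255
Wildcard: 0.7.255.255


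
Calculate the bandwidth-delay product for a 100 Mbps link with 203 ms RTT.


BDP = bandwidth * RTT
= 100 Mbps * 203 ms
= 100 * 1e6 * 203 / 1000 bits
= 20300000 bits
= 2537500 bytes
= 2478.0273 KB
BDP = 20300000 bits (2537500 bytes)


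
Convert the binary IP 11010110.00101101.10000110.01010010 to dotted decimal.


11010110 = 214
00101101 = 45
10000110 = 134
01010010 = 82
IP: 214.45.134.82


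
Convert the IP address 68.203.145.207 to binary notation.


68 = 01000100
203 = 11001011
145 = 10010001
207 = 11001111
Binary: 01000100.11001011.10010001.11001111


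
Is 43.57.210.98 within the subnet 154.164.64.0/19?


Subnet network: 154.164.64.0
Test IP AND mask: 43.57.192.0
No, 43.57.210.98 is not in 154.164.64.0/19


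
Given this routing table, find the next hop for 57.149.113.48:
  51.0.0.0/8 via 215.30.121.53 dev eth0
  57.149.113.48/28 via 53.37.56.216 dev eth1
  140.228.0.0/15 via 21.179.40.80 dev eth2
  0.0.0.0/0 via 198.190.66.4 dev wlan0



Longest prefix match for 57.149.113.48:
  /8 51.0.0.0: no
  /28 57.149.113.48: MATCH
  /15 140.228.0.0: no
  /0 0.0.0.0: MATCH
Selected: next-hop 53.37.56.216 via eth1 (matched /28)


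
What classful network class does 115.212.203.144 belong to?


First octet: 115
Binary: 01110011
0xxxxxxx -> Class A (1-126)
Class A, default mask 255.0.0.0 (/8)


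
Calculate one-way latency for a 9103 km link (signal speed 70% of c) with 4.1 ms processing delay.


Speed = 0.7 * 3e5 km/s = 210000 km/s
Propagation delay = 9103 / 210000 = 0.0433 s = 43.3476 ms
Processing delay = 4.1 ms
Total one-way latency = 47.4476 ms


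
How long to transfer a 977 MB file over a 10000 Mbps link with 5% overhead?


Effective throughput = 10000 * (1 - 5/100) = 9500 Mbps
File size in Mb = 977 * 8 = 7816 Mb
Time = 7816 / 9500
Time = 0.8227 seconds


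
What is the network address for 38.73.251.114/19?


IP:   00100110.01001001.11111011.01110010
Mask: 11111111.11111111.11100000.00000000
AND operation:
Net:  00100110.01001001.11100000.00000000
Network: 38.73.224.0/19


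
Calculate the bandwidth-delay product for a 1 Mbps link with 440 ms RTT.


BDP = bandwidth * RTT
= 1 Mbps * 440 ms
= 1 * 1e6 * 440 / 1000 bits
= 440000 bits
= 55000 bytes
= 53.7109 KB
BDP = 440000 bits (55000 bytes)


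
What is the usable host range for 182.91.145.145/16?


Network: 182.91.0.0
Broadcast: 182.91.255.255
First usable = network + 1
Last usable = broadcast - 1
Range: 182.91.0.1 to 182.91.255.254


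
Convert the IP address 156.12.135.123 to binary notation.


156 = 10011100
12 = 00001100
135 = 10000111
123 = 01111011
Binary: 10011100.00001100.10000111.01111011


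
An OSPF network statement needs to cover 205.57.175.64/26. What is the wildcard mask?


Subnet mask: 255.255.255.192
Wildcard = 255.255.255.255 - subnet mask
255 - 255 = 0
255 - 255 = 0
255 - 255 = 0
255 - 192 = 63
Wildcard: 0.0.0.63


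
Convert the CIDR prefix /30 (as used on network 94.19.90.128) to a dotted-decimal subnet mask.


/30 means 30 network bits, 2 host bits
Binary: 11111111111111111111111111111100
Mask: 255.255.255.252


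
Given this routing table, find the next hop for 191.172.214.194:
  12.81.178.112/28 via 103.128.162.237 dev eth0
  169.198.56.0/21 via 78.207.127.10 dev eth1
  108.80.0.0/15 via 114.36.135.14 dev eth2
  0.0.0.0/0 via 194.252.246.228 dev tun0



Longest prefix match for 191.172.214.194:
  /28 12.81.178.112: no
  /21 169.198.56.0: no
  /15 108.80.0.0: no
  /0 0.0.0.0: MATCH
Selected: next-hop 194.252.246.228 via tun0 (matched /0)


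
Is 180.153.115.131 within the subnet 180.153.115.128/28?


Subnet network: 180.153.115.128
Test IP AND mask: 180.153.115.128
Yes, 180.153.115.131 is in 180.153.115.128/28


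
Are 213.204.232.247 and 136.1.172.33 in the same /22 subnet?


Mask: 255.255.252.0
213.204.232.247 AND mask = 213.204.232.0
136.1.172.33 AND mask = 136.1.172.0
No, different subnets (213.204.232.0 vs 136.1.172.0)


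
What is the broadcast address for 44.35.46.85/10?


Network: 44.0.0.0/10
Host bits = 22
Set all host bits to 1:
Broadcast: 44.63.255.255


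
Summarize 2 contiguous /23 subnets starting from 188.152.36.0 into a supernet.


Original prefix: /23
Number of subnets: 2 = 2^1
New prefix = 23 - 1 = 22
Supernet: 188.152.36.0/22


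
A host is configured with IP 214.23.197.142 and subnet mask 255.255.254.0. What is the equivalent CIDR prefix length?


Binary: 11111111.11111111.11111110.00000000
Count leading 1s
Prefix: /23


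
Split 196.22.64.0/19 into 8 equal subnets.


New prefix = 19 + 3 = 22
Each subnet has 1024 addresses
  196.22.64.0/22
  196.22.68.0/22
  196.22.72.0/22
  196.22.76.0/22
  196.22.80.0/22
  196.22.84.0/22
  196.22.88.0/22
  196.22.92.0/22
Subnets: 196.22.64.0/22, 196.22.68.0/22, 196.22.72.0/22, 196.22.76.0/22, 196.22.80.0/22, 196.22.84.0/22, 196.22.88.0/22, 196.22.92.0/22


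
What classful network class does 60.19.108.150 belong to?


First octet: 60
Binary: 00111100
0xxxxxxx -> Class A (1-126)
Class A, default mask 255.0.0.0 (/8)


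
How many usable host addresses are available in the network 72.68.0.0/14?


Host bits = 32 - 14 = 18
Total addresses = 2^18 = 262144
Usable = total - 2 (network and broadcast)
Usable hosts: 262142


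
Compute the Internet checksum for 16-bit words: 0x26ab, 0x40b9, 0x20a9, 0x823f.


Sum all words (with carry folding):
+ 0x26ab = 0x26ab
+ 0x40b9 = 0x6764
+ 0x20a9 = 0x880d
+ 0x823f = 0x0a4d
One's complement: ~0x0a4d
Checksum = 0xf5b2


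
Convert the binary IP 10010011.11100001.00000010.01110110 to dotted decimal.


10010011 = 147
11100001 = 225
00000010 = 2
01110110 = 118
IP: 147.225.2.118


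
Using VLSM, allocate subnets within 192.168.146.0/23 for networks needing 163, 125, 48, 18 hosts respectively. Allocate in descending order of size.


163 hosts -> /24 (254 usable): 192.168.146.0/24
125 hosts -> /25 (126 usable): 192.168.147.0/25
48 hosts -> /26 (62 usable): 192.168.147.128/26
18 hosts -> /27 (30 usable): 192.168.147.192/27
Allocation: 192.168.146.0/24 (163 hosts, 254 usable); 192.168.147.0/25 (125 hosts, 126 usable); 192.168.147.128/26 (48 hosts, 62 usable); 192.168.147.192/27 (18 hosts, 30 usable)


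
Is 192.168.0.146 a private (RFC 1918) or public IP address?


RFC 1918 private ranges:
  10.0.0.0/8 (10.0.0.0 - 10.255.255.255)
  172.16.0.0/12 (172.16.0.0 - 172.31.255.255)
  192.168.0.0/16 (192.168.0.0 - 192.168.255.255)
Private (in 192.168.0.0/16)


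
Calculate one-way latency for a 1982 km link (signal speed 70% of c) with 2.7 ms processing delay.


Speed = 0.7 * 3e5 km/s = 210000 km/s
Propagation delay = 1982 / 210000 = 0.0094 s = 9.4381 ms
Processing delay = 2.7 ms
Total one-way latency = 12.1381 ms


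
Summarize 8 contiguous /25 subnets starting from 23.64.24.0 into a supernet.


Original prefix: /25
Number of subnets: 8 = 2^3
New prefix = 25 - 3 = 22
Supernet: 23.64.24.0/22


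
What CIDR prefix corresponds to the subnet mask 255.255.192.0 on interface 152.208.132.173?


Binary: 11111111.11111111.11000000.00000000
Count leading 1s
Prefix: /18


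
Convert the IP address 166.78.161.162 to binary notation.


166 = 10100110
78 = 01001110
161 = 10100001
162 = 10100010
Binary: 10100110.01001110.10100001.10100010


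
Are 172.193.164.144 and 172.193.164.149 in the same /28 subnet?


Mask: 255.255.255.240
172.193.164.144 AND mask = 172.193.164.144
172.193.164.149 AND mask = 172.193.164.144
Yes, same subnet (172.193.164.144)


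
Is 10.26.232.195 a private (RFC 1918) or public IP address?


RFC 1918 private ranges:
  10.0.0.0/8 (10.0.0.0 - 10.255.255.255)
  172.16.0.0/12 (172.16.0.0 - 172.31.255.255)
  192.168.0.0/16 (192.168.0.0 - 192.168.255.255)
Private (in 10.0.0.0/8)


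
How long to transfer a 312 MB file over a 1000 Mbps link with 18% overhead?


Effective throughput = 1000 * (1 - 18/100) = 820.0 Mbps
File size in Mb = 312 * 8 = 2496 Mb
Time = 2496 / 820.0
Time = 3.0439 seconds


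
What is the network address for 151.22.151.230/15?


IP:   10010111.00010110.10010111.11100110
Mask: 11111111.11111110.00000000.00000000
AND operation:
Net:  10010111.00010110.00000000.00000000
Network: 151.22.0.0/15


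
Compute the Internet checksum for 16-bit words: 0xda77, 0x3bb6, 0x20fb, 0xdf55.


Sum all words (with carry folding):
+ 0xda77 = 0xda77
+ 0x3bb6 = 0x162e
+ 0x20fb = 0x3729
+ 0xdf55 = 0x167f
One's complement: ~0x167f
Checksum = 0xe980


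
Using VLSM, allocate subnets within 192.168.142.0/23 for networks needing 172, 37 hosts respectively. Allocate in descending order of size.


172 hosts -> /24 (254 usable): 192.168.142.0/24
37 hosts -> /26 (62 usable): 192.168.143.0/26
Allocation: 192.168.142.0/24 (172 hosts, 254 usable); 192.168.143.0/26 (37 hosts, 62 usable)


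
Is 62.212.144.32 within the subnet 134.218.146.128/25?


Subnet network: 134.218.146.128
Test IP AND mask: 62.212.144.0
No, 62.212.144.32 is not in 134.218.146.128/25


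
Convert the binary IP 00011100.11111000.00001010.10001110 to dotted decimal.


00011100 = 28
11111000 = 248
00001010 = 10
10001110 = 142
IP: 28.248.10.142


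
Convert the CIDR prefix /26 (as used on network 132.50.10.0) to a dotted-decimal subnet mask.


/26 means 26 network bits, 6 host bits
Binary: 11111111111111111111111111000000
Mask: 255.255.255.192


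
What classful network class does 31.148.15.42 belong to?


First octet: 31
Binary: 00011111
0xxxxxxx -> Class A (1-126)
Class A, default mask 255.0.0.0 (/8)


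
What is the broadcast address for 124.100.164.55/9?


Network: 124.0.0.0/9
Host bits = 23
Set all host bits to 1:
Broadcast: 124.127.255.255


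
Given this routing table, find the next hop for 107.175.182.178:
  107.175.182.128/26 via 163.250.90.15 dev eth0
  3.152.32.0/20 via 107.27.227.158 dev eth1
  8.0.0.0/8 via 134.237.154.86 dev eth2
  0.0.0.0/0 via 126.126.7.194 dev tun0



Longest prefix match for 107.175.182.178:
  /26 107.175.182.128: MATCH
  /20 3.152.32.0: no
  /8 8.0.0.0: no
  /0 0.0.0.0: MATCH
Selected: next-hop 163.250.90.15 via eth0 (matched /26)


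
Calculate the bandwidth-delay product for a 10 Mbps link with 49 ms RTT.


BDP = bandwidth * RTT
= 10 Mbps * 49 ms
= 10 * 1e6 * 49 / 1000 bits
= 490000 bits
= 61250 bytes
= 59.8145 KB
BDP = 490000 bits (61250 bytes)


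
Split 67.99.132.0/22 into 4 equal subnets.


New prefix = 22 + 2 = 24
Each subnet has 256 addresses
  67.99.132.0/24
  67.99.133.0/24
  67.99.134.0/24
  67.99.135.0/24
Subnets: 67.99.132.0/24, 67.99.133.0/24, 67.99.134.0/24, 67.99.135.0/24


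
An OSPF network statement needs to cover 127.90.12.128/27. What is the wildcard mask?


Subnet mask: 255.255.255.224
Wildcard = 255.255.255.255 - subnet mask
255 - 255 = 0
255 - 255 = 0
255 - 255 = 0
255 - 224 = 31
Wildcard: 0.0.0.31


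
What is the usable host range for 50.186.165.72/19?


Network: 50.186.160.0
Broadcast: 50.186.191.255
First usable = network + 1
Last usable = broadcast - 1
Range: 50.186.160.1 to 50.186.191.254


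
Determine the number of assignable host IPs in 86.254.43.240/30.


Host bits = 32 - 30 = 2
Total addresses = 2^2 = 4
Usable = total - 2 (network and broadcast)
Usable hosts: 2


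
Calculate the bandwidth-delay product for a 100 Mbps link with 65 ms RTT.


BDP = bandwidth * RTT
= 100 Mbps * 65 ms
= 100 * 1e6 * 65 / 1000 bits
= 6500000 bits
= 812500 bytes
= 793.457 KB
BDP = 6500000 bits (812500 bytes)


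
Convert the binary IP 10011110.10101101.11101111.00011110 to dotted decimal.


10011110 = 158
10101101 = 173
11101111 = 239
00011110 = 30
IP: 158.173.239.30


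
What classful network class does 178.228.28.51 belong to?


First octet: 178
Binary: 10110010
10xxxxxx -> Class B (128-191)
Class B, default mask 255.255.0.0 (/16)


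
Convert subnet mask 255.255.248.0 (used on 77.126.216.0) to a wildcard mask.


Subnet mask: 255.255.248.0
Wildcard = 255.255.255.255 - subnet mask
255 - 255 = 0
255 - 255 = 0
255 - 248 = 7
255 - 0 = 255
Wildcard: 0.0.7.255


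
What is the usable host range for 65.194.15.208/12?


Network: 65.192.0.0
Broadcast: 65.207.255.255
First usable = network + 1
Last usable = broadcast - 1
Range: 65.192.0.1 to 65.207.255.254


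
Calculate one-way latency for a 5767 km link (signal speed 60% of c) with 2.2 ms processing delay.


Speed = 0.6 * 3e5 km/s = 180000 km/s
Propagation delay = 5767 / 180000 = 0.032 s = 32.0389 ms
Processing delay = 2.2 ms
Total one-way latency = 34.2389 ms


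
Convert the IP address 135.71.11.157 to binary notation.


135 = 10000111
71 = 01000111
11 = 00001011
157 = 10011101
Binary: 10000111.01000111.00001011.10011101


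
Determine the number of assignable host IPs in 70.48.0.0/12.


Host bits = 32 - 12 = 20
Total addresses = 2^20 = 1048576
Usable = total - 2 (network and broadcast)
Usable hosts: 1048574


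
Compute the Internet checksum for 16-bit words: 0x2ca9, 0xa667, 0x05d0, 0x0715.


Sum all words (with carry folding):
+ 0x2ca9 = 0x2ca9
+ 0xa667 = 0xd310
+ 0x05d0 = 0xd8e0
+ 0x0715 = 0xdff5
One's complement: ~0xdff5
Checksum = 0x200a


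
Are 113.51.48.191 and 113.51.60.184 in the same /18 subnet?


Mask: 255.255.192.0
113.51.48.191 AND mask = 113.51.0.0
113.51.60.184 AND mask = 113.51.0.0
Yes, same subnet (113.51.0.0)


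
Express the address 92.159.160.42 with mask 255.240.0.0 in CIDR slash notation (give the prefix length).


Binary: 11111111.11110000.00000000.00000000
Count leading 1s
Prefix: /12


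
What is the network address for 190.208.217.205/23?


IP:   10111110.11010000.11011001.11001101
Mask: 11111111.11111111.11111110.00000000
AND operation:
Net:  10111110.11010000.11011000.00000000
Network: 190.208.216.0/23


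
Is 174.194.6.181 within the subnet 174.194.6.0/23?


Subnet network: 174.194.6.0
Test IP AND mask: 174.194.6.0
Yes, 174.194.6.181 is in 174.194.6.0/23


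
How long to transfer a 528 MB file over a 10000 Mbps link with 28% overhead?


Effective throughput = 10000 * (1 - 28/100) = 7200 Mbps
File size in Mb = 528 * 8 = 4224 Mb
Time = 4224 / 7200
Time = 0.5867 seconds


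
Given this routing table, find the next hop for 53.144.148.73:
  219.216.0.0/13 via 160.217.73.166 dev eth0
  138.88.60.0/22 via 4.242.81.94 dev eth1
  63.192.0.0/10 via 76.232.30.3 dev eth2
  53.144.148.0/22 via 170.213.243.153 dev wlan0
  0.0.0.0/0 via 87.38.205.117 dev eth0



Longest prefix match for 53.144.148.73:
  /13 219.216.0.0: no
  /22 138.88.60.0: no
  /10 63.192.0.0: no
  /22 53.144.148.0: MATCH
  /0 0.0.0.0: MATCH
Selected: next-hop 170.213.243.153 via wlan0 (matched /22)


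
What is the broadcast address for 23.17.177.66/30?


Network: 23.17.177.64/30
Host bits = 2
Set all host bits to 1:
Broadcast: 23.17.177.67


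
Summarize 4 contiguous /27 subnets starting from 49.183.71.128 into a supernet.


Original prefix: /27
Number of subnets: 4 = 2^2
New prefix = 27 - 2 = 25
Supernet: 49.183.71.128/25


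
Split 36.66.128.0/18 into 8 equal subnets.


New prefix = 18 + 3 = 21
Each subnet has 2048 addresses
  36.66.128.0/21
  36.66.136.0/21
  36.66.144.0/21
  36.66.152.0/21
  36.66.160.0/21
  36.66.168.0/21
  36.66.176.0/21
  36.66.184.0/21
Subnets: 36.66.128.0/21, 36.66.136.0/21, 36.66.144.0/21, 36.66.152.0/21, 36.66.160.0/21, 36.66.168.0/21, 36.66.176.0/21, 36.66.184.0/21


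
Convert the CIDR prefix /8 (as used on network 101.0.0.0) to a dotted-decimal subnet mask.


/8 means 8 network bits, 24 host bits
Binary: 11111111000000000000000000000000
Mask: 255.0.0.0


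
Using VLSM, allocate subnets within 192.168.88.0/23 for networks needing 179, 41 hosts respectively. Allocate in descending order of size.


179 hosts -> /24 (254 usable): 192.168.88.0/24
41 hosts -> /26 (62 usable): 192.168.89.0/26
Allocation: 192.168.88.0/24 (179 hosts, 254 usable); 192.168.89.0/26 (41 hosts, 62 usable)


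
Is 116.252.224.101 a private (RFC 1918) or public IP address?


RFC 1918 private ranges:
  10.0.0.0/8 (10.0.0.0 - 10.255.255.255)
  172.16.0.0/12 (172.16.0.0 - 172.31.255.255)
  192.168.0.0/16 (192.168.0.0 - 192.168.255.255)
Public (not in any RFC 1918 range)


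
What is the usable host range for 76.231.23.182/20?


Network: 76.231.16.0
Broadcast: 76.231.31.255
First usable = network + 1
Last usable = broadcast - 1
Range: 76.231.16.1 to 76.231.31.254


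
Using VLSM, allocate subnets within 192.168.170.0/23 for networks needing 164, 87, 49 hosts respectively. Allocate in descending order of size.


164 hosts -> /24 (254 usable): 192.168.170.0/24
87 hosts -> /25 (126 usable): 192.168.171.0/25
49 hosts -> /26 (62 usable): 192.168.171.128/26
Allocation: 192.168.170.0/24 (164 hosts, 254 usable); 192.168.171.0/25 (87 hosts, 126 usable); 192.168.171.128/26 (49 hosts, 62 usable)


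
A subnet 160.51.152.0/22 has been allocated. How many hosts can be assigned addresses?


Host bits = 32 - 22 = 10
Total addresses = 2^10 = 1024
Usable = total - 2 (network and broadcast)
Usable hosts: 1022


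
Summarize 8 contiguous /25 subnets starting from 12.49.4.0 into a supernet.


Original prefix: /25
Number of subnets: 8 = 2^3
New prefix = 25 - 3 = 22
Supernet: 12.49.4.0/22


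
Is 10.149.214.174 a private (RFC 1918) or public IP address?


RFC 1918 private ranges:
  10.0.0.0/8 (10.0.0.0 - 10.255.255.255)
  172.16.0.0/12 (172.16.0.0 - 172.31.255.255)
  192.168.0.0/16 (192.168.0.0 - 192.168.255.255)
Private (in 10.0.0.0/8)


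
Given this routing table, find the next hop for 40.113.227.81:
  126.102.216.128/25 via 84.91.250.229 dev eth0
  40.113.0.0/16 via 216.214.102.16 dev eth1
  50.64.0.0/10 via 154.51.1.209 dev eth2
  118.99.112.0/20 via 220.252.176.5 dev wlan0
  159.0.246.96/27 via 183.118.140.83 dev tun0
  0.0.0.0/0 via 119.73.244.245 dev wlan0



Longest prefix match for 40.113.227.81:
  /25 126.102.216.128: no
  /16 40.113.0.0: MATCH
  /10 50.64.0.0: no
  /20 118.99.112.0: no
  /27 159.0.246.96: no
  /0 0.0.0.0: MATCH
Selected: next-hop 216.214.102.16 via eth1 (matched /16)


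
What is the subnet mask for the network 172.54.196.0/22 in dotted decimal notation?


/22 means 22 network bits, 10 host bits
Binary: 11111111111111111111110000000000
Mask: 255.255.252.0


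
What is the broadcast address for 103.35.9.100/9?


Network: 103.0.0.0/9
Host bits = 23
Set all host bits to 1:
Broadcast: 103.127.255.255


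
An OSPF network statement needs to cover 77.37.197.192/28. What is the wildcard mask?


Subnet mask: 255.255.255.240
Wildcard = 255.255.255.255 - subnet mask
255 - 255 = 0
255 - 255 = 0
255 - 255 = 0
255 - 240 = 15
Wildcard: 0.0.0.15


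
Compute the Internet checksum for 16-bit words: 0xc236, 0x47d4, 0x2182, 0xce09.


Sum all words (with carry folding):
+ 0xc236 = 0xc236
+ 0x47d4 = 0x0a0b
+ 0x2182 = 0x2b8d
+ 0xce09 = 0xf996
One's complement: ~0xf996
Checksum = 0x0669


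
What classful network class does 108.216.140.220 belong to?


First octet: 108
Binary: 01101100
0xxxxxxx -> Class A (1-126)
Class A, default mask 255.0.0.0 (/8)


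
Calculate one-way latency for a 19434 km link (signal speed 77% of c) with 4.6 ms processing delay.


Speed = 0.77 * 3e5 km/s = 231000 km/s
Propagation delay = 19434 / 231000 = 0.0841 s = 84.1299 ms
Processing delay = 4.6 ms
Total one-way latency = 88.7299 ms


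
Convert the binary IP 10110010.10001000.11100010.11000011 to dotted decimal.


10110010 = 178
10001000 = 136
11100010 = 226
11000011 = 195
IP: 178.136.226.195


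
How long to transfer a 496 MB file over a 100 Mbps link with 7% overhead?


Effective throughput = 100 * (1 - 7/100) = 93 Mbps
File size in Mb = 496 * 8 = 3968 Mb
Time = 3968 / 93
Time = 42.6667 seconds


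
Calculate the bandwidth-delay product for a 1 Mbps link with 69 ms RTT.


BDP = bandwidth * RTT
= 1 Mbps * 69 ms
= 1 * 1e6 * 69 / 1000 bits
= 69000 bits
= 8625 bytes
= 8.4229 KB
BDP = 69000 bits (8625 bytes)


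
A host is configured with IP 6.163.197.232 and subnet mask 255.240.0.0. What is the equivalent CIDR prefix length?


Binary: 11111111.11110000.00000000.00000000
Count leading 1s
Prefix: /12


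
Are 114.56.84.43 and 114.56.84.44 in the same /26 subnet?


Mask: 255.255.255.192
114.56.84.43 AND mask = 114.56.84.0
114.56.84.44 AND mask = 114.56.84.0
Yes, same subnet (114.56.84.0)


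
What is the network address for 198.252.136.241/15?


IP:   11000110.11111100.10001000.11110001
Mask: 11111111.11111110.00000000.00000000
AND operation:
Net:  11000110.11111100.00000000.00000000
Network: 198.252.0.0/15


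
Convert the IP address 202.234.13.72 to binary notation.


202 = 11001010
234 = 11101010
13 = 00001101
72 = 01001000
Binary: 11001010.11101010.00001101.01001000


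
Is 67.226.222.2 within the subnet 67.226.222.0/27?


Subnet network: 67.226.222.0
Test IP AND mask: 67.226.222.0
Yes, 67.226.222.2 is in 67.226.222.0/27


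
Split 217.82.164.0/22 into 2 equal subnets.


New prefix = 22 + 1 = 23
Each subnet has 512 addresses
  217.82.164.0/23
  217.82.166.0/23
Subnets: 217.82.164.0/23, 217.82.166.0/23


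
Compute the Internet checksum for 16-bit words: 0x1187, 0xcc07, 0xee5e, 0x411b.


Sum all words (with carry folding):
+ 0x1187 = 0x1187
+ 0xcc07 = 0xdd8e
+ 0xee5e = 0xcbed
+ 0x411b = 0x0d09
One's complement: ~0x0d09
Checksum = 0xf2f6


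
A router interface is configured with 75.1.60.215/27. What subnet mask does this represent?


/27 means 27 network bits, 5 host bits
Binary: 11111111111111111111111111100000
Mask: 255.255.255.224


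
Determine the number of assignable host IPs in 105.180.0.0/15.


Host bits = 32 - 15 = 17
Total addresses = 2^17 = 131072
Usable = total - 2 (network and broadcast)
Usable hosts: 131070


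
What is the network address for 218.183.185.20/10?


IP:   11011010.10110111.10111001.00010100
Mask: 11111111.11000000.00000000.00000000
AND operation:
Net:  11011010.10000000.00000000.00000000
Network: 218.128.0.0/10


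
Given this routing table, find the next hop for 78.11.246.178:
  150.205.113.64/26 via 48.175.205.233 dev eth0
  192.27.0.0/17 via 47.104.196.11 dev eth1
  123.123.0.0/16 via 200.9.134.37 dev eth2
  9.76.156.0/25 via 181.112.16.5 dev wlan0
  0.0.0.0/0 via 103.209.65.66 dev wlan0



Longest prefix match for 78.11.246.178:
  /26 150.205.113.64: no
  /17 192.27.0.0: no
  /16 123.123.0.0: no
  /25 9.76.156.0: no
  /0 0.0.0.0: MATCH
Selected: next-hop 103.209.65.66 via wlan0 (matched /0)


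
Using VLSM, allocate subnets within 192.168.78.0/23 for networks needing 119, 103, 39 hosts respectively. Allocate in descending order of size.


119 hosts -> /25 (126 usable): 192.168.78.0/25
103 hosts -> /25 (126 usable): 192.168.78.128/25
39 hosts -> /26 (62 usable): 192.168.79.0/26
Allocation: 192.168.78.0/25 (119 hosts, 126 usable); 192.168.78.128/25 (103 hosts, 126 usable); 192.168.79.0/26 (39 hosts, 62 usable)


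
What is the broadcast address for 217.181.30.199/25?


Network: 217.181.30.128/25
Host bits = 7
Set all host bits to 1:
Broadcast: 217.181.30.255


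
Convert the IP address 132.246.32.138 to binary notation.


132 = 10000100
246 = 11110110
32 = 00100000
138 = 10001010
Binary: 10000100.11110110.00100000.10001010


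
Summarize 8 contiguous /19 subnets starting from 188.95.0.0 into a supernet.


Original prefix: /19
Number of subnets: 8 = 2^3
New prefix = 19 - 3 = 16
Supernet: 188.95.0.0/16


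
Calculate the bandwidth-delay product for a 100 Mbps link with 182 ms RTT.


BDP = bandwidth * RTT
= 100 Mbps * 182 ms
= 100 * 1e6 * 182 / 1000 bits
= 18200000 bits
= 2275000 bytes
= 2221.6797 KB
BDP = 18200000 bits (2275000 bytes)


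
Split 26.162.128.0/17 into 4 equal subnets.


New prefix = 17 + 2 = 19
Each subnet has 8192 addresses
  26.162.128.0/19
  26.162.160.0/19
  26.162.192.0/19
  26.162.224.0/19
Subnets: 26.162.128.0/19, 26.162.160.0/19, 26.162.192.0/19, 26.162.224.0/19


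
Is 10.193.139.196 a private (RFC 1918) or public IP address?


RFC 1918 private ranges:
  10.0.0.0/8 (10.0.0.0 - 10.255.255.255)
  172.16.0.0/12 (172.16.0.0 - 172.31.255.255)
  192.168.0.0/16 (192.168.0.0 - 192.168.255.255)
Private (in 10.0.0.0/8)


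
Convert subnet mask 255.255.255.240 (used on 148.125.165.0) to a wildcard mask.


Subnet mask: 255.255.255.240
Wildcard = 255.255.255.255 - subnet mask
255 - 255 = 0
255 - 255 = 0
255 - 255 = 0
255 - 240 = 15
Wildcard: 0.0.0.15


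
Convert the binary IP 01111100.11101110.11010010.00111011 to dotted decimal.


01111100 = 124
11101110 = 238
11010010 = 210
00111011 = 59
IP: 124.238.210.59


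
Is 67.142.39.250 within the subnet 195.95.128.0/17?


Subnet network: 195.95.128.0
Test IP AND mask: 67.142.0.0
No, 67.142.39.250 is not in 195.95.128.0/17


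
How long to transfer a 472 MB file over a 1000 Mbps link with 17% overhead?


Effective throughput = 1000 * (1 - 17/100) = 830 Mbps
File size in Mb = 472 * 8 = 3776 Mb
Time = 3776 / 830
Time = 4.5494 seconds


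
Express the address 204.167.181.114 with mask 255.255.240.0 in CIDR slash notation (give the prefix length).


Binary: 11111111.11111111.11110000.00000000
Count leading 1s
Prefix: /20


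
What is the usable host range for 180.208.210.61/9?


Network: 180.128.0.0
Broadcast: 180.255.255.255
First usable = network + 1
Last usable = broadcast - 1
Range: 180.128.0.1 to 180.255.255.254


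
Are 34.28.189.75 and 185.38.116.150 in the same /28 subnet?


Mask: 255.255.255.240
34.28.189.75 AND mask = 34.28.189.64
185.38.116.150 AND mask = 185.38.116.144
No, different subnets (34.28.189.64 vs 185.38.116.144)


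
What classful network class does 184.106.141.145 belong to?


First octet: 184
Binary: 10111000
10xxxxxx -> Class B (128-191)
Class B, default mask 255.255.0.0 (/16)


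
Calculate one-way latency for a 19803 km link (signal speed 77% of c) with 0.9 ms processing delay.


Speed = 0.77 * 3e5 km/s = 231000 km/s
Propagation delay = 19803 / 231000 = 0.0857 s = 85.7273 ms
Processing delay = 0.9 ms
Total one-way latency = 86.6273 ms


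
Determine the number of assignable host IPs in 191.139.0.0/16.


Host bits = 32 - 16 = 16
Total addresses = 2^16 = 65536
Usable = total - 2 (network and broadcast)
Usable hosts: 65534


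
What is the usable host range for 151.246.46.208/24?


Network: 151.246.46.0
Broadcast: 151.246.46.255
First usable = network + 1
Last usable = broadcast - 1
Range: 151.246.46.1 to 151.246.46.254


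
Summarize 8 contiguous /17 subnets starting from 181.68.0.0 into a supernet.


Original prefix: /17
Number of subnets: 8 = 2^3
New prefix = 17 - 3 = 14
Supernet: 181.68.0.0/14


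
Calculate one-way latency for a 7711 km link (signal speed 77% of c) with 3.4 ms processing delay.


Speed = 0.77 * 3e5 km/s = 231000 km/s
Propagation delay = 7711 / 231000 = 0.0334 s = 33.381 ms
Processing delay = 3.4 ms
Total one-way latency = 36.781 ms


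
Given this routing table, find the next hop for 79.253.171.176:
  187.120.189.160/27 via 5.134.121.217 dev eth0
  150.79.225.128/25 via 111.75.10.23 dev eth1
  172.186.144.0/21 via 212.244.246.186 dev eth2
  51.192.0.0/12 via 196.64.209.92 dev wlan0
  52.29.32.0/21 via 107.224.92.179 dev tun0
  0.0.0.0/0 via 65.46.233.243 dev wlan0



Longest prefix match for 79.253.171.176:
  /27 187.120.189.160: no
  /25 150.79.225.128: no
  /21 172.186.144.0: no
  /12 51.192.0.0: no
  /21 52.29.32.0: no
  /0 0.0.0.0: MATCH
Selected: next-hop 65.46.233.243 via wlan0 (matched /0)


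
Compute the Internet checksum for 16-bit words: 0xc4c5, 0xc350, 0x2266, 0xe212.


Sum all words (with carry folding):
+ 0xc4c5 = 0xc4c5
+ 0xc350 = 0x8816
+ 0x2266 = 0xaa7c
+ 0xe212 = 0x8c8f
One's complement: ~0x8c8f
Checksum = 0x7370


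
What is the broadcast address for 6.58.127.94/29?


Network: 6.58.127.88/29
Host bits = 3
Set all host bits to 1:
Broadcast: 6.58.127.95


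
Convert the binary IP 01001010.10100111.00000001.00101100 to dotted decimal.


01001010 = 74
10100111 = 167
00000001 = 1
00101100 = 44
IP: 74.167.1.44


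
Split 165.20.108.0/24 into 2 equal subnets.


New prefix = 24 + 1 = 25
Each subnet has 128 addresses
  165.20.108.0/25
  165.20.108.128/25
Subnets: 165.20.108.0/25, 165.20.108.128/25


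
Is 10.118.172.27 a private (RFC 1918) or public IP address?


RFC 1918 private ranges:
  10.0.0.0/8 (10.0.0.0 - 10.255.255.255)
  172.16.0.0/12 (172.16.0.0 - 172.31.255.255)
  192.168.0.0/16 (192.168.0.0 - 192.168.255.255)
Private (in 10.0.0.0/8)


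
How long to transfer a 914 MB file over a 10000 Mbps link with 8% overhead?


Effective throughput = 10000 * (1 - 8/100) = 9200 Mbps
File size in Mb = 914 * 8 = 7312 Mb
Time = 7312 / 9200
Time = 0.7948 seconds


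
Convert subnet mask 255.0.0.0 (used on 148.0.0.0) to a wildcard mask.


Subnet mask: 255.0.0.0
Wildcard = 255.255.255.255 - subnet mask
255 - 255 = 0
255 - 0 = 255
255 - 0 = 255
255 - 0 = 255
Wildcard: 0.255.255.255


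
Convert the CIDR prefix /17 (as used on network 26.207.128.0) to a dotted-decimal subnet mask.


/17 means 17 network bits, 15 host bits
Binary: 11111111111111111000000000000000
Mask: 255.255.128.0


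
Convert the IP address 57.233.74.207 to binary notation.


57 = 00111001
233 = 11101001
74 = 01001010
207 = 11001111
Binary: 00111001.11101001.01001010.11001111


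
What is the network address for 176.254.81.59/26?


IP:   10110000.11111110.01010001.00111011
Mask: 11111111.11111111.11111111.11000000
AND operation:
Net:  10110000.11111110.01010001.00000000
Network: 176.254.81.0/26


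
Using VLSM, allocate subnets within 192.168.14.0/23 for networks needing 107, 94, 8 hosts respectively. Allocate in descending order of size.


107 hosts -> /25 (126 usable): 192.168.14.0/25
94 hosts -> /25 (126 usable): 192.168.14.128/25
8 hosts -> /28 (14 usable): 192.168.15.0/28
Allocation: 192.168.14.0/25 (107 hosts, 126 usable); 192.168.14.128/25 (94 hosts, 126 usable); 192.168.15.0/28 (8 hosts, 14 usable)


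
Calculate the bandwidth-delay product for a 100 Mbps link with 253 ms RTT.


BDP = bandwidth * RTT
= 100 Mbps * 253 ms
= 100 * 1e6 * 253 / 1000 bits
= 25300000 bits
= 3162500 bytes
= 3088.3789 KB
BDP = 25300000 bits (3162500 bytes)


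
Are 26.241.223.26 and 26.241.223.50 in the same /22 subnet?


Mask: 255.255.252.0
26.241.223.26 AND mask = 26.241.220.0
26.241.223.50 AND mask = 26.241.220.0
Yes, same subnet (26.241.220.0)


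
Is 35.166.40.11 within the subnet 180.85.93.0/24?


Subnet network: 180.85.93.0
Test IP AND mask: 35.166.40.0
No, 35.166.40.11 is not in 180.85.93.0/24


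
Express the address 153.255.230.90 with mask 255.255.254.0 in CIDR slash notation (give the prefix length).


Binary: 11111111.11111111.11111110.00000000
Count leading 1s
Prefix: /23


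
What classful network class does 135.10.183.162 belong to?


First octet: 135
Binary: 10000111
10xxxxxx -> Class B (128-191)
Class B, default mask 255.255.0.0 (/16)


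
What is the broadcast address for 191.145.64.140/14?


Network: 191.144.0.0/14
Host bits = 18
Set all host bits to 1:
Broadcast: 191.147.255.255


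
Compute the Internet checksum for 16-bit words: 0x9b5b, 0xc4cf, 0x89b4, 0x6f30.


Sum all words (with carry folding):
+ 0x9b5b = 0x9b5b
+ 0xc4cf = 0x602b
+ 0x89b4 = 0xe9df
+ 0x6f30 = 0x5910
One's complement: ~0x5910
Checksum = 0xa6ef


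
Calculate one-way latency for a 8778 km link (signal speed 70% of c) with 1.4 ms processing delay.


Speed = 0.7 * 3e5 km/s = 210000 km/s
Propagation delay = 8778 / 210000 = 0.0418 s = 41.8 ms
Processing delay = 1.4 ms
Total one-way latency = 43.2 ms


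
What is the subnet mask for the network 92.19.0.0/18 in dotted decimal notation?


/18 means 18 network bits, 14 host bits
Binary: 11111111111111111100000000000000
Mask: 255.255.192.0


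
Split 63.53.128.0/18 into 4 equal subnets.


New prefix = 18 + 2 = 20
Each subnet has 4096 addresses
  63.53.128.0/20
  63.53.144.0/20
  63.53.160.0/20
  63.53.176.0/20
Subnets: 63.53.128.0/20, 63.53.144.0/20, 63.53.160.0/20, 63.53.176.0/20


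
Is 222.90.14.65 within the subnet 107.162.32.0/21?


Subnet network: 107.162.32.0
Test IP AND mask: 222.90.8.0
No, 222.90.14.65 is not in 107.162.32.0/21


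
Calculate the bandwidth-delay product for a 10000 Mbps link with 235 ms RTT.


BDP = bandwidth * RTT
= 10000 Mbps * 235 ms
= 10000 * 1e6 * 235 / 1000 bits
= 2350000000 bits
= 293750000 bytes
= 286865.2344 KB
BDP = 2350000000 bits (293750000 bytes)


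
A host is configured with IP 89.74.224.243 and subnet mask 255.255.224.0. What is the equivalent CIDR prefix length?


Binary: 11111111.11111111.11100000.00000000
Count leading 1s
Prefix: /19


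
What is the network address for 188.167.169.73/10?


IP:   10111100.10100111.10101001.01001001
Mask: 11111111.11000000.00000000.00000000
AND operation:
Net:  10111100.10000000.00000000.00000000
Network: 188.128.0.0/10


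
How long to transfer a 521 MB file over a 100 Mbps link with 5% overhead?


Effective throughput = 100 * (1 - 5/100) = 95 Mbps
File size in Mb = 521 * 8 = 4168 Mb
Time = 4168 / 95
Time = 43.8737 seconds


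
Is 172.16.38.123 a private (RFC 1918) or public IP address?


RFC 1918 private ranges:
  10.0.0.0/8 (10.0.0.0 - 10.255.255.255)
  172.16.0.0/12 (172.16.0.0 - 172.31.255.255)
  192.168.0.0/16 (192.168.0.0 - 192.168.255.255)
Private (in 172.16.0.0/12)


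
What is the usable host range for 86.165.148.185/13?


Network: 86.160.0.0
Broadcast: 86.167.255.255
First usable = network + 1
Last usable = broadcast - 1
Range: 86.160.0.1 to 86.167.255.254


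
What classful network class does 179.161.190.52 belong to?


First octet: 179
Binary: 10110011
10xxxxxx -> Class B (128-191)
Class B, default mask 255.255.0.0 (/16)


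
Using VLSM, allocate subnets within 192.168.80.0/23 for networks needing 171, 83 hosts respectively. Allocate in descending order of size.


171 hosts -> /24 (254 usable): 192.168.80.0/24
83 hosts -> /25 (126 usable): 192.168.81.0/25
Allocation: 192.168.80.0/24 (171 hosts, 254 usable); 192.168.81.0/25 (83 hosts, 126 usable)


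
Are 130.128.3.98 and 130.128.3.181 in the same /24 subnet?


Mask: 255.255.255.0
130.128.3.98 AND mask = 130.128.3.0
130.128.3.181 AND mask = 130.128.3.0
Yes, same subnet (130.128.3.0)


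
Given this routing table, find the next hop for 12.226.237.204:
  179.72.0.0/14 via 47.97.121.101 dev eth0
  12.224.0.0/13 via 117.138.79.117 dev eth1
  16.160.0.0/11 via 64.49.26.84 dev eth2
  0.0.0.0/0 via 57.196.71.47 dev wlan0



Longest prefix match for 12.226.237.204:
  /14 179.72.0.0: no
  /13 12.224.0.0: MATCH
  /11 16.160.0.0: no
  /0 0.0.0.0: MATCH
Selected: next-hop 117.138.79.117 via eth1 (matched /13)


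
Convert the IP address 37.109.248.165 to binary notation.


37 = 00100101
109 = 01101101
248 = 11111000
165 = 10100101
Binary: 00100101.01101101.11111000.10100101


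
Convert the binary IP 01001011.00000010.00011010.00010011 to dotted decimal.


01001011 = 75
00000010 = 2
00011010 = 26
00010011 = 19
IP: 75.2.26.19


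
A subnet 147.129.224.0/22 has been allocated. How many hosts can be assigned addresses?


Host bits = 32 - 22 = 10
Total addresses = 2^10 = 1024
Usable = total - 2 (network and broadcast)
Usable hosts: 1022


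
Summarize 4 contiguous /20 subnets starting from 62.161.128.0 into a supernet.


Original prefix: /20
Number of subnets: 4 = 2^2
New prefix = 20 - 2 = 18
Supernet: 62.161.128.0/18


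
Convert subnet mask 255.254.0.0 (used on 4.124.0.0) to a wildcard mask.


Subnet mask: 255.254.0.0
Wildcard = 255.255.255.255 - subnet mask
255 - 255 = 0
255 - 254 = 1
255 - 0 = 255
255 - 0 = 255
Wildcard: 0.1.255.255


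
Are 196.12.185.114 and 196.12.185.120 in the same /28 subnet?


Mask: 255.255.255.240
196.12.185.114 AND mask = 196.12.185.112
196.12.185.120 AND mask = 196.12.185.112
Yes, same subnet (196.12.185.112)


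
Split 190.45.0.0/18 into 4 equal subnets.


New prefix = 18 + 2 = 20
Each subnet has 4096 addresses
  190.45.0.0/20
  190.45.16.0/20
  190.45.32.0/20
  190.45.48.0/20
Subnets: 190.45.0.0/20, 190.45.16.0/20, 190.45.32.0/20, 190.45.48.0/20


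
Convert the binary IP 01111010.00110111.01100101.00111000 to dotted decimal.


01111010 = 122
00110111 = 55
01100101 = 101
00111000 = 56
IP: 122.55.101.56


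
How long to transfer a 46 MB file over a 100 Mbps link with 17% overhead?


Effective throughput = 100 * (1 - 17/100) = 83 Mbps
File size in Mb = 46 * 8 = 368 Mb
Time = 368 / 83
Time = 4.4337 seconds
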